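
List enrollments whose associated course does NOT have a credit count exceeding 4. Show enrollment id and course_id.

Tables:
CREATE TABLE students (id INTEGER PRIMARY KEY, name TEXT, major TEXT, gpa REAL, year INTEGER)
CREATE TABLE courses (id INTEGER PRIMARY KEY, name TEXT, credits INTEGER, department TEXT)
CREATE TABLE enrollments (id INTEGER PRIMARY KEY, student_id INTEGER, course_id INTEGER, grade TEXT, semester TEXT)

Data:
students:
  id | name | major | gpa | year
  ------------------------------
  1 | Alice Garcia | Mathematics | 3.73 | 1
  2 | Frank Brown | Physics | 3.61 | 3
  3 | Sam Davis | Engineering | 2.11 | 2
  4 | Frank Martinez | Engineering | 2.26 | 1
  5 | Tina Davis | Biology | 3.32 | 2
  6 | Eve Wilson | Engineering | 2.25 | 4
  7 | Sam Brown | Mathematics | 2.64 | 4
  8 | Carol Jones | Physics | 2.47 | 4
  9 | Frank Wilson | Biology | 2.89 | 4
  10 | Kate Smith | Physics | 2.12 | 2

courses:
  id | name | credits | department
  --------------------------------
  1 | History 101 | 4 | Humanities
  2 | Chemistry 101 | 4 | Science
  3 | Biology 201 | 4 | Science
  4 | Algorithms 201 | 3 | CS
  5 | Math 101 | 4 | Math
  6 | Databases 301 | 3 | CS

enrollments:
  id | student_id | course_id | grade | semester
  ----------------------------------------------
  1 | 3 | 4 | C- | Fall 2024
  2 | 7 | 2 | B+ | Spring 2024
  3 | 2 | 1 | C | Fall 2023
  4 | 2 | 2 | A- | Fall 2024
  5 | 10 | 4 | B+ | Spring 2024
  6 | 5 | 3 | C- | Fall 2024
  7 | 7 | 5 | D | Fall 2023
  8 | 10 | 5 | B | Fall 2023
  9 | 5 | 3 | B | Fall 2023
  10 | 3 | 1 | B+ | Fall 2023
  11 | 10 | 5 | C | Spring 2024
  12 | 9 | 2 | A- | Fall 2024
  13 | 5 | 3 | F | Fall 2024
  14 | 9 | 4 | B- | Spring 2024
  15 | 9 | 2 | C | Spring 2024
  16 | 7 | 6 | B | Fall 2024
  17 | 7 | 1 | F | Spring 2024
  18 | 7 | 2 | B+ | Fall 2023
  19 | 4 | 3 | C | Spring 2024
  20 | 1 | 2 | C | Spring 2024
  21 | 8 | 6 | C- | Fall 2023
SELECT id, course_id FROM enrollments WHERE course_id NOT IN (SELECT id FROM courses WHERE credits > 4)

Execution result:
id | course_id
1 | 4
2 | 2
3 | 1
4 | 2
5 | 4
6 | 3
7 | 5
8 | 5
9 | 3
10 | 1
11 | 5
12 | 2
13 | 3
14 | 4
15 | 2
16 | 6
17 | 1
18 | 2
19 | 3
20 | 2
21 | 6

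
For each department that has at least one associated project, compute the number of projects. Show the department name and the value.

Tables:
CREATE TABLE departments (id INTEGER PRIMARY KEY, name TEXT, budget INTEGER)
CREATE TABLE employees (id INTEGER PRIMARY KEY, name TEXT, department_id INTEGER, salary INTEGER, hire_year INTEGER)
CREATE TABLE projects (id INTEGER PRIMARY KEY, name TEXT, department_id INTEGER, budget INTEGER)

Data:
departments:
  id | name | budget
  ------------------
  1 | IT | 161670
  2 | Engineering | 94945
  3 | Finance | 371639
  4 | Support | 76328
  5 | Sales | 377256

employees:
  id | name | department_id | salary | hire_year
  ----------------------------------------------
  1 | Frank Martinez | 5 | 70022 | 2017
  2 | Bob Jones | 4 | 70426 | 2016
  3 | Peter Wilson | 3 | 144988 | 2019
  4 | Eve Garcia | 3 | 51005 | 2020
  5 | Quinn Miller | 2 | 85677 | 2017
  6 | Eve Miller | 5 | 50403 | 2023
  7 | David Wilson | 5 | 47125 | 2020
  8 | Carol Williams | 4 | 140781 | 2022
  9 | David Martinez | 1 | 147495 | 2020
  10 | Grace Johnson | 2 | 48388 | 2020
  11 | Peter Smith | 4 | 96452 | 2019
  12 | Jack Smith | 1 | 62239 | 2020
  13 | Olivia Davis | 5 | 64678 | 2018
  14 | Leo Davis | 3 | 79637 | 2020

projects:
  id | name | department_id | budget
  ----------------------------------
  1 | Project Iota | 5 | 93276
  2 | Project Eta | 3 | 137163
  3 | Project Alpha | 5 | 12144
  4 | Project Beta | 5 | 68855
SELECT p.name, COUNT(*) AS n FROM projects c JOIN departments p ON c.department_id = p.id GROUP BY p.id, p.name

Execution result:
name | n
Finance | 1
Sales | 3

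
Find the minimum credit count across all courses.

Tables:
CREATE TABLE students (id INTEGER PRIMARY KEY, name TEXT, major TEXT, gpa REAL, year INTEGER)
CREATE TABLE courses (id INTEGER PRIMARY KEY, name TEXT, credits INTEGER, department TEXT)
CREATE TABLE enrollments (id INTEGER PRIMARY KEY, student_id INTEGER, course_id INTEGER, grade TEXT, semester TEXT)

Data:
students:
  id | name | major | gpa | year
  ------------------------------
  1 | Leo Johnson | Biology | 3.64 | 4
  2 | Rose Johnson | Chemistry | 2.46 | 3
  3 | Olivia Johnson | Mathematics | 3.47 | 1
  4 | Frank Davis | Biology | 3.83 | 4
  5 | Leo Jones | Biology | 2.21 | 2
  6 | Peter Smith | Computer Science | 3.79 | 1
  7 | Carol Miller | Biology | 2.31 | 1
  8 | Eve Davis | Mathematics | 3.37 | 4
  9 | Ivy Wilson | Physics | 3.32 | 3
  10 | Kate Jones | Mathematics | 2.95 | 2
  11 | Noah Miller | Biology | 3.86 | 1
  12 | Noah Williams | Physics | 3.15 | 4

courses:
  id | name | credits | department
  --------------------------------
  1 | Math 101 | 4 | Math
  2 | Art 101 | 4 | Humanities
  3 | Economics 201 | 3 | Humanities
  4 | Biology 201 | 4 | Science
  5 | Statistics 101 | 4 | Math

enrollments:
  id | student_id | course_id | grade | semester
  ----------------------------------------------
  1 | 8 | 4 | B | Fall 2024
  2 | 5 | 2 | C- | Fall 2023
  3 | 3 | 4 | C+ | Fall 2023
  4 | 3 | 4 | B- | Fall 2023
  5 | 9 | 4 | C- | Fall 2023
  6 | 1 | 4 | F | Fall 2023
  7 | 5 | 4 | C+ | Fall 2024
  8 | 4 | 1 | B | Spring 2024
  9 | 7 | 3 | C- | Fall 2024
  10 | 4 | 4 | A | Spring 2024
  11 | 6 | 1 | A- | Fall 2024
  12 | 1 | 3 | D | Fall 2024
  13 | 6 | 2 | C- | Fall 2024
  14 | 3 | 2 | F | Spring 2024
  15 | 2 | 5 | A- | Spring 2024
SELECT MIN(credits) FROM courses

Execution result:
3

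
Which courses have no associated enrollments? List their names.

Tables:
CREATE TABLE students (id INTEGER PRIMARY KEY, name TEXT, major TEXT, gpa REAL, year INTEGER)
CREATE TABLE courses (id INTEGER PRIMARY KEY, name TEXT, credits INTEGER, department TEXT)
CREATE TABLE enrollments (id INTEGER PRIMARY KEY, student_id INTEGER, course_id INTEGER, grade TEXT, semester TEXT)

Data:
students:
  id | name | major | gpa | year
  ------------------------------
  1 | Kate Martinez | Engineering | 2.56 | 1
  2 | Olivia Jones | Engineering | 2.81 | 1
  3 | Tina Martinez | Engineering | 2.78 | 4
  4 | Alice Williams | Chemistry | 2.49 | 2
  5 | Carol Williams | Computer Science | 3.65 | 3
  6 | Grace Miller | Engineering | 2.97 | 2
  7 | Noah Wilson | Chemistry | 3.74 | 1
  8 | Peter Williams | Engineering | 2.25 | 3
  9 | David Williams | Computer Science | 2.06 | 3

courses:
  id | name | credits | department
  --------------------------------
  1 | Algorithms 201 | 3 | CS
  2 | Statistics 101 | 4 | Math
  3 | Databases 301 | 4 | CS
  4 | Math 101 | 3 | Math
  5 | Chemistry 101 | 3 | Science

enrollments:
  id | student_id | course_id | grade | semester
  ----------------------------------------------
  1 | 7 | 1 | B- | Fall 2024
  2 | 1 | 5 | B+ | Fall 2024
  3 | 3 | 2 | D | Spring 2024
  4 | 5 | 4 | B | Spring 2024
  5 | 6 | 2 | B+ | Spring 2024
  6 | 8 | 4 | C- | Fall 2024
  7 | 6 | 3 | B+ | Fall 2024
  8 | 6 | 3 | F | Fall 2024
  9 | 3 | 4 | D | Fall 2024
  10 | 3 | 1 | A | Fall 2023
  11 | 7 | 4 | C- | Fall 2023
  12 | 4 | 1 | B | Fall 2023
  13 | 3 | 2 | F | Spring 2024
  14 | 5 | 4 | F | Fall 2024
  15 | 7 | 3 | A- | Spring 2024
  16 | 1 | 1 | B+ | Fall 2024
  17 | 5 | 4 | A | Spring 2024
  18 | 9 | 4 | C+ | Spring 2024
SELECT p.name FROM courses p LEFT JOIN enrollments c ON c.course_id = p.id WHERE c.id IS NULL

Execution result:
(no rows)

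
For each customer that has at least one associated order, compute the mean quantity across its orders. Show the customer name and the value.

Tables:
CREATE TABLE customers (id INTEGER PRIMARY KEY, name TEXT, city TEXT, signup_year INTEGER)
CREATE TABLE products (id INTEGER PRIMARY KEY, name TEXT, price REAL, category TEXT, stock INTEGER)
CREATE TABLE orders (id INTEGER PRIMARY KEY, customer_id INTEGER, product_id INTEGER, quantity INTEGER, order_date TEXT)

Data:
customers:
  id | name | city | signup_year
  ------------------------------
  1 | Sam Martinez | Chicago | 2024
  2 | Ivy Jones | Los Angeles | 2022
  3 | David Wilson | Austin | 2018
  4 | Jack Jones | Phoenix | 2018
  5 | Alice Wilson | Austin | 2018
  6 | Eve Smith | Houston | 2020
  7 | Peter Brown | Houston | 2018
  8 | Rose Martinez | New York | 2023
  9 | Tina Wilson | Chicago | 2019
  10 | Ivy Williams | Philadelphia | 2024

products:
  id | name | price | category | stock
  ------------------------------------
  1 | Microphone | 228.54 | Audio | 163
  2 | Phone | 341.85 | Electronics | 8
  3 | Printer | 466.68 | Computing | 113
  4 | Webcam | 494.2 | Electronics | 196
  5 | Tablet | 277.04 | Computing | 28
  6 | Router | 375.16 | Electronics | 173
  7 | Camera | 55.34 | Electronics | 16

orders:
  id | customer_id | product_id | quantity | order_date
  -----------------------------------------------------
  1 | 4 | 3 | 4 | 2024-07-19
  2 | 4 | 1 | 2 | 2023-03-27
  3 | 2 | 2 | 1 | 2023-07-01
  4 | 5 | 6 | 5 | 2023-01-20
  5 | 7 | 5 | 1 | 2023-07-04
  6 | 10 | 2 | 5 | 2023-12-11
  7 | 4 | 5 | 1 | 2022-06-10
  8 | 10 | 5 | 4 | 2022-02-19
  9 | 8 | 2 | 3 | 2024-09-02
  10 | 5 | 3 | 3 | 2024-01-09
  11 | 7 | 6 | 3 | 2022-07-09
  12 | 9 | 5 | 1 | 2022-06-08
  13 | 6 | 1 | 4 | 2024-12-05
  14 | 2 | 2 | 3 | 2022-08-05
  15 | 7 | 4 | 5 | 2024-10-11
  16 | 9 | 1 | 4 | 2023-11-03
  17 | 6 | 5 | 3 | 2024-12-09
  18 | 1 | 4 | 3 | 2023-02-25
SELECT p.name, AVG(c.quantity) AS avg_quantity FROM orders c JOIN customers p ON c.customer_id = p.id GROUP BY p.id, p.name

Execution result:
name | avg_quantity
Sam Martinez | 3.00
Ivy Jones | 2.00
Jack Jones | 2.33
Alice Wilson | 4.00
Eve Smith | 3.50
Peter Brown | 3.00
Rose Martinez | 3.00
Tina Wilson | 2.50
Ivy Williams | 4.50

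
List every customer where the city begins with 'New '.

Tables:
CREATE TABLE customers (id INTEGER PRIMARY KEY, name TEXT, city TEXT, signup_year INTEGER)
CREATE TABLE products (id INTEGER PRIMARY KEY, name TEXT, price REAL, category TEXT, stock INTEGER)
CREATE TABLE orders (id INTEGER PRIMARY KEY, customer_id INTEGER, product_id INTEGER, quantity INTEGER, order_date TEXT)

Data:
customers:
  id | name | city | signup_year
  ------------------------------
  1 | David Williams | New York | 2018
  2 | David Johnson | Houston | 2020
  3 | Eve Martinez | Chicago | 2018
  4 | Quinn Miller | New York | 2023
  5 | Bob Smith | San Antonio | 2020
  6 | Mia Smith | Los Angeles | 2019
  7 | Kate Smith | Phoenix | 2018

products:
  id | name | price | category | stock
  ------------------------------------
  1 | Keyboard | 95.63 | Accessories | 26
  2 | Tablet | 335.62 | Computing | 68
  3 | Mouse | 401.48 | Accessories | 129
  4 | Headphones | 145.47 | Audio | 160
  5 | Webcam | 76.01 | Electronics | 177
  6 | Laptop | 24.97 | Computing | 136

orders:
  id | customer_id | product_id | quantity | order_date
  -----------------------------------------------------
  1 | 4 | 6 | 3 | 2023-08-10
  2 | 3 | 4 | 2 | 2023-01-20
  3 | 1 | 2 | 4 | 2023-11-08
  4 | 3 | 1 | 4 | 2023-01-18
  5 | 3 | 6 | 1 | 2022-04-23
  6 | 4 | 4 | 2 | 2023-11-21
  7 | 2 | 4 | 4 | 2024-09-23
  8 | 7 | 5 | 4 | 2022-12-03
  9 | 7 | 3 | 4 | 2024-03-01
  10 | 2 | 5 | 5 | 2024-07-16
SELECT name, city FROM customers WHERE city LIKE 'New %'

Execution result:
name | city
David Williams | New York
Quinn Miller | New York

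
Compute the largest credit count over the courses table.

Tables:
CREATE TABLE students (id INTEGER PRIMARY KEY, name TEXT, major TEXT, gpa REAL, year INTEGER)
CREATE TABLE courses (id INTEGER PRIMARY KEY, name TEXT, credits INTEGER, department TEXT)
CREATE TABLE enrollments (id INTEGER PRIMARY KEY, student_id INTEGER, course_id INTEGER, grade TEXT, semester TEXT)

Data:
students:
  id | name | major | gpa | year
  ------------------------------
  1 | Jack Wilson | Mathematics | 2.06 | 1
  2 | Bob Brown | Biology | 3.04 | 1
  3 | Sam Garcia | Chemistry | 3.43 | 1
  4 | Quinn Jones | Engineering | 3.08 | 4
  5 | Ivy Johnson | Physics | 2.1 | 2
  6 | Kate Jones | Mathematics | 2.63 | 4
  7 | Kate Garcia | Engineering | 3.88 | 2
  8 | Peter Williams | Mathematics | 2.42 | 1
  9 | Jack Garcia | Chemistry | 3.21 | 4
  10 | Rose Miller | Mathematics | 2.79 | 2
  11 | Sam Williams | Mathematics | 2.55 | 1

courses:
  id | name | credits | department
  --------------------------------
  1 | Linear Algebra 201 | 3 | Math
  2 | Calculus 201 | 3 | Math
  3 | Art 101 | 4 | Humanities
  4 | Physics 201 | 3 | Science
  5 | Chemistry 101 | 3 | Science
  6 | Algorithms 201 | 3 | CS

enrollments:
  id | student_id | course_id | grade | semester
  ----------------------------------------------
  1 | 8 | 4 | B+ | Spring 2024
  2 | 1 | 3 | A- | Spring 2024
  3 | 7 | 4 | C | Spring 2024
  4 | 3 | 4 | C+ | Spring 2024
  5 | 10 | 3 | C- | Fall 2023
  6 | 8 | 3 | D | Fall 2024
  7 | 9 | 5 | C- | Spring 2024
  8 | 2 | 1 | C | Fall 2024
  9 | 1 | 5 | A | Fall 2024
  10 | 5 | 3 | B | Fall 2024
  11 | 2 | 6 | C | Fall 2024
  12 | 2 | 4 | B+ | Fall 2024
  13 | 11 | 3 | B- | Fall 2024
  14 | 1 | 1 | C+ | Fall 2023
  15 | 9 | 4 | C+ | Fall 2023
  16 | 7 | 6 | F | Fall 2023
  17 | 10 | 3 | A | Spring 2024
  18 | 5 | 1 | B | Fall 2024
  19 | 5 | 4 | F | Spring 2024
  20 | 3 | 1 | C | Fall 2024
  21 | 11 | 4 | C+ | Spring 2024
SELECT MAX(credits) FROM courses

Execution result:
4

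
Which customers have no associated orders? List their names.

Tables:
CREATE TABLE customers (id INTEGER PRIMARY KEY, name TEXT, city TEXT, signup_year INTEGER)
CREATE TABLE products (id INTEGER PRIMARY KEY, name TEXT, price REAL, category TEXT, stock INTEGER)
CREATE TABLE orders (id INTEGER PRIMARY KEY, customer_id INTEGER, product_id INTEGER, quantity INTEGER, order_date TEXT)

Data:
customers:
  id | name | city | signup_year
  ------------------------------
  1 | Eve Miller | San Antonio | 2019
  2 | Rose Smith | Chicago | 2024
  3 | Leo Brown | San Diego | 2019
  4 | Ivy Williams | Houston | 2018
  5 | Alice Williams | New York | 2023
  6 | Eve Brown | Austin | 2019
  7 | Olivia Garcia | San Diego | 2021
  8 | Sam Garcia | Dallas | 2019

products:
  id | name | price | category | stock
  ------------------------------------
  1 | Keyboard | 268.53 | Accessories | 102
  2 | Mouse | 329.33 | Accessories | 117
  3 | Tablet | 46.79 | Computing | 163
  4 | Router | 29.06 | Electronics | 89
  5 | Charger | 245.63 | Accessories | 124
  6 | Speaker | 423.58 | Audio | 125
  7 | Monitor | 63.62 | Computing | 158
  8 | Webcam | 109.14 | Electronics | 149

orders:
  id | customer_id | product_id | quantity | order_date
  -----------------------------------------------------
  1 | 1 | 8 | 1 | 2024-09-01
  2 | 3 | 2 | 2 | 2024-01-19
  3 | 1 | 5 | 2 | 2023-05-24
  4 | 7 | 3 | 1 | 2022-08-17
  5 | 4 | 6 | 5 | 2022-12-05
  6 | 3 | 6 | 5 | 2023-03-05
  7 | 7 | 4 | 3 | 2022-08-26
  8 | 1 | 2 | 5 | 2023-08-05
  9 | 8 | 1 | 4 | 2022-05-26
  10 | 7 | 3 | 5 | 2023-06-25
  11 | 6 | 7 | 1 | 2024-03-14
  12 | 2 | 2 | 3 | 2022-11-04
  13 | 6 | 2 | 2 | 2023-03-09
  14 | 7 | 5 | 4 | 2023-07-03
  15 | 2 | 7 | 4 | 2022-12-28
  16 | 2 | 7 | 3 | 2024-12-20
SELECT p.name FROM customers p LEFT JOIN orders c ON c.customer_id = p.id WHERE c.id IS NULL

Execution result:
Alice Williams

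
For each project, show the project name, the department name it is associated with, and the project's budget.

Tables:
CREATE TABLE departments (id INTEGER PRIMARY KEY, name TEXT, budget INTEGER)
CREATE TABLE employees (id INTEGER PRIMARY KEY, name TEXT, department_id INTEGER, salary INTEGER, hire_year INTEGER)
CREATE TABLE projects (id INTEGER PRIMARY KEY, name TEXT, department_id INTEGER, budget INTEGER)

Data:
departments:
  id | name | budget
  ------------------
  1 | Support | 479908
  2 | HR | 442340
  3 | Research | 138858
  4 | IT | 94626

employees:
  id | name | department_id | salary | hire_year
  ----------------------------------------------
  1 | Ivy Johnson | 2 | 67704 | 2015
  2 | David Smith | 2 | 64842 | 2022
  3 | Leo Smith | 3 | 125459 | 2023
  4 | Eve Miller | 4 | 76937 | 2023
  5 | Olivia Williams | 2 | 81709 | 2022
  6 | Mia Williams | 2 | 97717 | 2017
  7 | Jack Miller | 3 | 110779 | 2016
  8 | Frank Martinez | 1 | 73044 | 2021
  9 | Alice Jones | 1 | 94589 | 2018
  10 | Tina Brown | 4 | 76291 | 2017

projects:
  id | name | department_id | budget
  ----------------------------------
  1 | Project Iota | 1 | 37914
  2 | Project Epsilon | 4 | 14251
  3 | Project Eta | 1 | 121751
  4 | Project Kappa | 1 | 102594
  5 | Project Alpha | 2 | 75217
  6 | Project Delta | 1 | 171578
SELECT c.name, p.name AS department, c.budget FROM projects c JOIN departments p ON c.department_id = p.id

Execution result:
name | department | budget
Project Iota | Support | 37914
Project Epsilon | IT | 14251
Project Eta | Support | 121751
Project Kappa | Support | 102594
Project Alpha | HR | 75217
Project Delta | Support | 171578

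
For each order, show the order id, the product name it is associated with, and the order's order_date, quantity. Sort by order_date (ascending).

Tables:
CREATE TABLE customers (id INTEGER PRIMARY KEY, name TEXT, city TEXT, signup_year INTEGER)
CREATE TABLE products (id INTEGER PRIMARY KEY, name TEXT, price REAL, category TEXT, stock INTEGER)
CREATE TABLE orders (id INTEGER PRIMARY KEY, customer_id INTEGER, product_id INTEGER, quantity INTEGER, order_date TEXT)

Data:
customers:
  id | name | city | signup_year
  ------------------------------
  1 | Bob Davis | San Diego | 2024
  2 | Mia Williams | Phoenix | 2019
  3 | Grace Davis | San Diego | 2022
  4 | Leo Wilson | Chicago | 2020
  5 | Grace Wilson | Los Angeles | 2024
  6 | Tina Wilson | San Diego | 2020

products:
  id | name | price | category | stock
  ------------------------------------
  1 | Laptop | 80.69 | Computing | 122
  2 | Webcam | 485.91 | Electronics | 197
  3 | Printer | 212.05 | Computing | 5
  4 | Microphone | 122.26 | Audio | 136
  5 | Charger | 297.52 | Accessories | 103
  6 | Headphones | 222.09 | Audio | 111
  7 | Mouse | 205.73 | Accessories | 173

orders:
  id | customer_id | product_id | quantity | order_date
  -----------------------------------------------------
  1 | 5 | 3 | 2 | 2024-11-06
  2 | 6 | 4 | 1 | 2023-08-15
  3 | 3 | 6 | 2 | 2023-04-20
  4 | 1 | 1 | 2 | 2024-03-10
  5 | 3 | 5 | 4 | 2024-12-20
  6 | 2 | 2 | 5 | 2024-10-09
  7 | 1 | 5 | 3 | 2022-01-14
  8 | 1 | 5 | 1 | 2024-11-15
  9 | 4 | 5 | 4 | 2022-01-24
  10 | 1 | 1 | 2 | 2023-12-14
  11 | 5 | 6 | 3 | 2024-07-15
SELECT c.id, p.name AS product, c.order_date, c.quantity FROM orders c JOIN products p ON c.product_id = p.id ORDER BY c.order_date ASC

Execution result:
id | product | order_date | quantity
7 | Charger | 2022-01-14 | 3
9 | Charger | 2022-01-24 | 4
3 | Headphones | 2023-04-20 | 2
2 | Microphone | 2023-08-15 | 1
10 | Laptop | 2023-12-14 | 2
4 | Laptop | 2024-03-10 | 2
11 | Headphones | 2024-07-15 | 3
6 | Webcam | 2024-10-09 | 5
1 | Printer | 2024-11-06 | 2
8 | Charger | 2024-11-15 | 1
5 | Charger | 2024-12-20 | 4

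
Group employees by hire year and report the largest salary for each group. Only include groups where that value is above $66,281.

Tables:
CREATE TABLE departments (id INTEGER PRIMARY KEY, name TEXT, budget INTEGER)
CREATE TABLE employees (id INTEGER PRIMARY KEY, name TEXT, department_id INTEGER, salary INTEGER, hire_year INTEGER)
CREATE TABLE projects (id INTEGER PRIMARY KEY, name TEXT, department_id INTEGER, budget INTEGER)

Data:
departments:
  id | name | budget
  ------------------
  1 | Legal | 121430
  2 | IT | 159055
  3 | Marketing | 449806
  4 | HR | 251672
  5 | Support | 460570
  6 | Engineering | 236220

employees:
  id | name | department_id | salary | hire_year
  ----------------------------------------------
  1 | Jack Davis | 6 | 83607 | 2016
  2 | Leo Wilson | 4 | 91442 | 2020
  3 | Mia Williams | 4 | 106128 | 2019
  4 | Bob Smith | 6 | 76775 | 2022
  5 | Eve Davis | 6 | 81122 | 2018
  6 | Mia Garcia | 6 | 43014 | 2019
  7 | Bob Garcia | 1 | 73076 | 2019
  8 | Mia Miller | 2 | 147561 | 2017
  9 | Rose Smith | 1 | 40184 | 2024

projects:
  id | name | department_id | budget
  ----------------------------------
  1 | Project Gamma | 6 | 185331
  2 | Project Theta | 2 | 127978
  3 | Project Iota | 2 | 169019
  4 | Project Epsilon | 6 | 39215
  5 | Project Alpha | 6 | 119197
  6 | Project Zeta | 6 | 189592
SELECT hire_year, MAX(salary) AS max_salary FROM employees GROUP BY hire_year HAVING MAX(salary) > 66281

Execution result:
hire_year | max_salary
2016 | 83607
2017 | 147561
2018 | 81122
2019 | 106128
2020 | 91442
2022 | 76775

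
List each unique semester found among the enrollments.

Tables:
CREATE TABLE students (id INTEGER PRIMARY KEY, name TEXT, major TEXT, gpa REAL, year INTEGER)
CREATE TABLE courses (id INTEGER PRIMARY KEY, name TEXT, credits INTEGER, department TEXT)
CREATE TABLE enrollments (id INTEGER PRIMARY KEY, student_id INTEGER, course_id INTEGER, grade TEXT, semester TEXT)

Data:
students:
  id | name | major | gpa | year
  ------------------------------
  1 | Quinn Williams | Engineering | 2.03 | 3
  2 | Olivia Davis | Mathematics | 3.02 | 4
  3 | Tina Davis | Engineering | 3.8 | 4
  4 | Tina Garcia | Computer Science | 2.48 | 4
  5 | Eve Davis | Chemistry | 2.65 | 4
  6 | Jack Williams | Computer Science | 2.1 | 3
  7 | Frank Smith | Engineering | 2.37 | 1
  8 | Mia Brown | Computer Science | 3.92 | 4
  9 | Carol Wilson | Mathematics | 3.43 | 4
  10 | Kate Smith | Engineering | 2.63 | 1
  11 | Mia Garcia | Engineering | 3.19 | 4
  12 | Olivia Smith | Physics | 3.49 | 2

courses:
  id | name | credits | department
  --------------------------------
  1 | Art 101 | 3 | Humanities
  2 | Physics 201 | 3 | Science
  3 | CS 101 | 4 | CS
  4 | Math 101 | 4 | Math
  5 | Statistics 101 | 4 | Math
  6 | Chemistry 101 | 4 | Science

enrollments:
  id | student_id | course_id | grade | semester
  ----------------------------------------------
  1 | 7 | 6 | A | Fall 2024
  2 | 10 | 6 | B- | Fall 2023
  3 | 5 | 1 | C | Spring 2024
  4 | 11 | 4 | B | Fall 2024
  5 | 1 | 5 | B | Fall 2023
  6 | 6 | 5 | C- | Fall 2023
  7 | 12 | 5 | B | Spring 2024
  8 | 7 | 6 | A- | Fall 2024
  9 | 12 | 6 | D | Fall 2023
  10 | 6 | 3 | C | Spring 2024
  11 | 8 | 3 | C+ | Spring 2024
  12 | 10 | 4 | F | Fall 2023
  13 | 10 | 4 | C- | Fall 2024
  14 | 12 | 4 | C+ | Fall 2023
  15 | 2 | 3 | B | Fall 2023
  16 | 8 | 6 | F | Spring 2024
SELECT DISTINCT semester FROM enrollments

Execution result:
semester
Fall 2024
Fall 2023
Spring 2024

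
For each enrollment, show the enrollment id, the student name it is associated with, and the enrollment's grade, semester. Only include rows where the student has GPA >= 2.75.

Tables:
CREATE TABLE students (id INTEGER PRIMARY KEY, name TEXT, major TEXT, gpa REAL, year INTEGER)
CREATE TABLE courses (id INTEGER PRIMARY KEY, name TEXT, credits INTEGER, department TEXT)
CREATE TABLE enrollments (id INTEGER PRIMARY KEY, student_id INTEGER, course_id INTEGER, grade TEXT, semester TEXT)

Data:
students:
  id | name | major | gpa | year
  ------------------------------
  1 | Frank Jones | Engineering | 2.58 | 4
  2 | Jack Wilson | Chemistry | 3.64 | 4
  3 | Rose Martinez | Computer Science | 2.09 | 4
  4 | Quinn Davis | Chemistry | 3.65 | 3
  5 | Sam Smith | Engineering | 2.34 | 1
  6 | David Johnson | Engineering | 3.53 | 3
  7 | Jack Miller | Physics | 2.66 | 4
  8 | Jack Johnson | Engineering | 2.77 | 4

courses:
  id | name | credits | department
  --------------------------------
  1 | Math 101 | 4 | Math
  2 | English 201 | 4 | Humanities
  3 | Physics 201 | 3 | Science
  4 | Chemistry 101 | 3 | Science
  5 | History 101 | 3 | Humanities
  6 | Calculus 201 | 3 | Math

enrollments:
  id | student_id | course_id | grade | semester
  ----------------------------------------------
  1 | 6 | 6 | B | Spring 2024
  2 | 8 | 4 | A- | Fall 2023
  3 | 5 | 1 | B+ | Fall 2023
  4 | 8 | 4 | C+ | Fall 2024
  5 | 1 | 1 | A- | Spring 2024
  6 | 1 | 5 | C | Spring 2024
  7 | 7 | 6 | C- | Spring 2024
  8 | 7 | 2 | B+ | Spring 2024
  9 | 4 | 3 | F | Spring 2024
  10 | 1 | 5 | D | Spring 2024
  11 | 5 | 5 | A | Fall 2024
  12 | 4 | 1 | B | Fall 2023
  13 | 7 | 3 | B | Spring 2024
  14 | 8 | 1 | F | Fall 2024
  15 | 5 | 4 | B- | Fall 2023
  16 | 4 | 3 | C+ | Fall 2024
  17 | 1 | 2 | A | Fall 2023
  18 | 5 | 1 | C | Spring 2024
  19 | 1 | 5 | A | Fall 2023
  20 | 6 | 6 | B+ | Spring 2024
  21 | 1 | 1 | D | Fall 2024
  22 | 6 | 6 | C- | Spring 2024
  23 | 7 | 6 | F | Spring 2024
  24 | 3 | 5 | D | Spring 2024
SELECT c.id, p.name AS student, c.grade, c.semester FROM enrollments c JOIN students p ON c.student_id = p.id WHERE p.gpa >= 2.75

Execution result:
id | student | grade | semester
1 | David Johnson | B | Spring 2024
2 | Jack Johnson | A- | Fall 2023
4 | Jack Johnson | C+ | Fall 2024
9 | Quinn Davis | F | Spring 2024
12 | Quinn Davis | B | Fall 2023
14 | Jack Johnson | F | Fall 2024
16 | Quinn Davis | C+ | Fall 2024
20 | David Johnson | B+ | Spring 2024
22 | David Johnson | C- | Spring 2024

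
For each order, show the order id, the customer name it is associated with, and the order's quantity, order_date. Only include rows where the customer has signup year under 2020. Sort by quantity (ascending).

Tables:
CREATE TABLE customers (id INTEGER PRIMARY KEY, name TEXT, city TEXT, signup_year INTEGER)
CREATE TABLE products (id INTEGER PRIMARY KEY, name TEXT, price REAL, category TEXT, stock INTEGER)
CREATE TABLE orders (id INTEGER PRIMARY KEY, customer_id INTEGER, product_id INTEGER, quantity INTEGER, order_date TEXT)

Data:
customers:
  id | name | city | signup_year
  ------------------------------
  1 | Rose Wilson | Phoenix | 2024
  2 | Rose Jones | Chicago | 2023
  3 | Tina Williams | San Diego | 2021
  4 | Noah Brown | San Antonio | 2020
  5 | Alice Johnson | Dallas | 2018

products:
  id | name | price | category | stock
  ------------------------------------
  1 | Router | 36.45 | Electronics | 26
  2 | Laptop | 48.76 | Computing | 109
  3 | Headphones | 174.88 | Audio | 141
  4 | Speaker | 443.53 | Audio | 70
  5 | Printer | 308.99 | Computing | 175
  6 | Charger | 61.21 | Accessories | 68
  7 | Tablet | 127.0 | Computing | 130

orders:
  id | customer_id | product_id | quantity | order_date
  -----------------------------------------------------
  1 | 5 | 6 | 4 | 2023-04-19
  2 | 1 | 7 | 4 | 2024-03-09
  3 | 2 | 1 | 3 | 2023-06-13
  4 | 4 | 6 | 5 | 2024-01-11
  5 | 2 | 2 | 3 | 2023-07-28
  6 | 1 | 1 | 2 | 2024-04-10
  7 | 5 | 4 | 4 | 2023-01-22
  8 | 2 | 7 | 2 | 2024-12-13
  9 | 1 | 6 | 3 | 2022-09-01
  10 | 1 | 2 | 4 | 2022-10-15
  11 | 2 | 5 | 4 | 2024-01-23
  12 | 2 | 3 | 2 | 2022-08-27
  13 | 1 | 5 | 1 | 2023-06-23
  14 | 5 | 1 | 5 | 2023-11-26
SELECT c.id, p.name AS customer, c.quantity, c.order_date FROM orders c JOIN customers p ON c.customer_id = p.id WHERE p.signup_year < 2020 ORDER BY c.quantity ASC

Execution result:
id | customer | quantity | order_date
1 | Alice Johnson | 4 | 2023-04-19
7 | Alice Johnson | 4 | 2023-01-22
14 | Alice Johnson | 5 | 2023-11-26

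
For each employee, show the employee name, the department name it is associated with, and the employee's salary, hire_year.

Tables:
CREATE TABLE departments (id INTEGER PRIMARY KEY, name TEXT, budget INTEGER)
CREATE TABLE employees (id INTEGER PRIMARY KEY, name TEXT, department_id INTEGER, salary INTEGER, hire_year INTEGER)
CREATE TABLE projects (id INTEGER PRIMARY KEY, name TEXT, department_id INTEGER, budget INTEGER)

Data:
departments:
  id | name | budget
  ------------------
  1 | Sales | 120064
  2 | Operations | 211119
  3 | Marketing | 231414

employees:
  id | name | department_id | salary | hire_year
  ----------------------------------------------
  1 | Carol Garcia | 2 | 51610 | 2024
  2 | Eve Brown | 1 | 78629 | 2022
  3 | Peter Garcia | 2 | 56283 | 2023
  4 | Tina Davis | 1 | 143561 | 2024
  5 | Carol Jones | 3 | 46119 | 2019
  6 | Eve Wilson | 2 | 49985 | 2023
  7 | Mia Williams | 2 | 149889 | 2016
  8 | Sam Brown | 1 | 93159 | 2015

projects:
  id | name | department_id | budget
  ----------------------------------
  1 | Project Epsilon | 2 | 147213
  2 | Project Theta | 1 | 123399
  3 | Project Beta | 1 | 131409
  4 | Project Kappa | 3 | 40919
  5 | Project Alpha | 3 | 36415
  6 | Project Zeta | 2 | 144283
SELECT c.name, p.name AS department, c.salary, c.hire_year FROM employees c JOIN departments p ON c.department_id = p.id

Execution result:
name | department | salary | hire_year
Carol Garcia | Operations | 51610 | 2024
Eve Brown | Sales | 78629 | 2022
Peter Garcia | Operations | 56283 | 2023
Tina Davis | Sales | 143561 | 2024
Carol Jones | Marketing | 46119 | 2019
Eve Wilson | Operations | 49985 | 2023
Mia Williams | Operations | 149889 | 2016
Sam Brown | Sales | 93159 | 2015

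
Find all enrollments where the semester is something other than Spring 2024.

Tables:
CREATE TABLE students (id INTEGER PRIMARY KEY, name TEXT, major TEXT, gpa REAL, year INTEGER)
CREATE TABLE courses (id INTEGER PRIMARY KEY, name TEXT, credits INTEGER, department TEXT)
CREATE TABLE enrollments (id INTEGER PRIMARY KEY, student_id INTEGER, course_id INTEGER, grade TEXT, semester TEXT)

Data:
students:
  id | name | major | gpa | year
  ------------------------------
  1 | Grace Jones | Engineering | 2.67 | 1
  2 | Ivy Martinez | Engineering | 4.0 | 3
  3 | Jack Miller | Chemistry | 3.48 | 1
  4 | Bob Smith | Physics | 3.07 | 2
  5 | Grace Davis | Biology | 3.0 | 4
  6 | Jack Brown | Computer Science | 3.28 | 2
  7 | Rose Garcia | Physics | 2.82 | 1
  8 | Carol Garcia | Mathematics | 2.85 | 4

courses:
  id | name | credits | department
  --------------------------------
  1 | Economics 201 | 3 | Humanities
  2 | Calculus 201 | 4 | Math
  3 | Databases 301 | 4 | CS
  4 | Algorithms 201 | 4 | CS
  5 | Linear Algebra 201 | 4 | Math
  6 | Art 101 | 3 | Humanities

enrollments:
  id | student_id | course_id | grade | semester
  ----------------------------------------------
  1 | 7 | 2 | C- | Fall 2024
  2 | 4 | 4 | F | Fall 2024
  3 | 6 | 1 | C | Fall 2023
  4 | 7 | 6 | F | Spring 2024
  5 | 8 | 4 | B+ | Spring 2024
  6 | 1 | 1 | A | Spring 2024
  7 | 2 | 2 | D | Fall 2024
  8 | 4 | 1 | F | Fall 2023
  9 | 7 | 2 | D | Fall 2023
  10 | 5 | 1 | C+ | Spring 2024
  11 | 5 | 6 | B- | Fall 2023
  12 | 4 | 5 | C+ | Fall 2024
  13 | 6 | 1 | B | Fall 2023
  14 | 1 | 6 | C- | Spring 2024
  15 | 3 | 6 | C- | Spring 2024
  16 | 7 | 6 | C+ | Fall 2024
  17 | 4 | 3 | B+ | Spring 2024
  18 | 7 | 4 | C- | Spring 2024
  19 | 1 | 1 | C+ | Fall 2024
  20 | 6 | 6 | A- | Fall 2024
SELECT id, semester FROM enrollments WHERE semester <> 'Spring 2024'

Execution result:
id | semester
1 | Fall 2024
2 | Fall 2024
3 | Fall 2023
7 | Fall 2024
8 | Fall 2023
9 | Fall 2023
11 | Fall 2023
12 | Fall 2024
13 | Fall 2023
16 | Fall 2024
19 | Fall 2024
20 | Fall 2024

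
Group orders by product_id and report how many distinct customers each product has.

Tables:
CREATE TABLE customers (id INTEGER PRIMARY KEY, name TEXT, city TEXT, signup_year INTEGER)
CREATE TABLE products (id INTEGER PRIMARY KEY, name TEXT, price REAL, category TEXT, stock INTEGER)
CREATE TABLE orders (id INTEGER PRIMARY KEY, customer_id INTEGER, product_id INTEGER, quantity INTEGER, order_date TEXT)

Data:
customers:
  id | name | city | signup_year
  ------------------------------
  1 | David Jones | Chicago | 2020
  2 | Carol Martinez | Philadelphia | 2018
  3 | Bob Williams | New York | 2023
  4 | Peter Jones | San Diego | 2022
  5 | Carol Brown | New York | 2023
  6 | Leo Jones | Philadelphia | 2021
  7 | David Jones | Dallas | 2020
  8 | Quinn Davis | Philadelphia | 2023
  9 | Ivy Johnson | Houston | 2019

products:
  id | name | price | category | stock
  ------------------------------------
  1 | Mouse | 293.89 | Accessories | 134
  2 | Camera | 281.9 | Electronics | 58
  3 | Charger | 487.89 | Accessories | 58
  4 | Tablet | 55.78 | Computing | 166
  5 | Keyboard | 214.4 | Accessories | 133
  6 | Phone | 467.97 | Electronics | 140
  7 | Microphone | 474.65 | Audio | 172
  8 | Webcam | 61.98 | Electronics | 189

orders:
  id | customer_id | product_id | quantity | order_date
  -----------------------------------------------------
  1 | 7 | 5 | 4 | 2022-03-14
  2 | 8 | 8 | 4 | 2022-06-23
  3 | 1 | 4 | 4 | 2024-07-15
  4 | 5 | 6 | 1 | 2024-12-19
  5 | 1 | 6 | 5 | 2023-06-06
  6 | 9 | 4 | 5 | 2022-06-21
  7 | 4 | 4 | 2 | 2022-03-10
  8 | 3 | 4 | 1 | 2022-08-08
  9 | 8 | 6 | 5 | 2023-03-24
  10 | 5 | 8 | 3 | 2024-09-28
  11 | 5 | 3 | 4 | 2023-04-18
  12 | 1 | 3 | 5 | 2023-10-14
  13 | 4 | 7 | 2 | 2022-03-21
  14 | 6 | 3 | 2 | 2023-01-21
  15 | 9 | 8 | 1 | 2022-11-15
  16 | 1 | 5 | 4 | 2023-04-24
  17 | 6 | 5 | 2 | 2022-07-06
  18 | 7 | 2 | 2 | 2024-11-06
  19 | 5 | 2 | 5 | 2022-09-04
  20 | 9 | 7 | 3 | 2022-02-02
SELECT product_id, COUNT(DISTINCT customer_id) AS distinct_customer_count FROM orders GROUP BY product_id

Execution result:
product_id | distinct_customer_count
2 | 2
3 | 3
4 | 4
5 | 3
6 | 3
7 | 2
8 | 3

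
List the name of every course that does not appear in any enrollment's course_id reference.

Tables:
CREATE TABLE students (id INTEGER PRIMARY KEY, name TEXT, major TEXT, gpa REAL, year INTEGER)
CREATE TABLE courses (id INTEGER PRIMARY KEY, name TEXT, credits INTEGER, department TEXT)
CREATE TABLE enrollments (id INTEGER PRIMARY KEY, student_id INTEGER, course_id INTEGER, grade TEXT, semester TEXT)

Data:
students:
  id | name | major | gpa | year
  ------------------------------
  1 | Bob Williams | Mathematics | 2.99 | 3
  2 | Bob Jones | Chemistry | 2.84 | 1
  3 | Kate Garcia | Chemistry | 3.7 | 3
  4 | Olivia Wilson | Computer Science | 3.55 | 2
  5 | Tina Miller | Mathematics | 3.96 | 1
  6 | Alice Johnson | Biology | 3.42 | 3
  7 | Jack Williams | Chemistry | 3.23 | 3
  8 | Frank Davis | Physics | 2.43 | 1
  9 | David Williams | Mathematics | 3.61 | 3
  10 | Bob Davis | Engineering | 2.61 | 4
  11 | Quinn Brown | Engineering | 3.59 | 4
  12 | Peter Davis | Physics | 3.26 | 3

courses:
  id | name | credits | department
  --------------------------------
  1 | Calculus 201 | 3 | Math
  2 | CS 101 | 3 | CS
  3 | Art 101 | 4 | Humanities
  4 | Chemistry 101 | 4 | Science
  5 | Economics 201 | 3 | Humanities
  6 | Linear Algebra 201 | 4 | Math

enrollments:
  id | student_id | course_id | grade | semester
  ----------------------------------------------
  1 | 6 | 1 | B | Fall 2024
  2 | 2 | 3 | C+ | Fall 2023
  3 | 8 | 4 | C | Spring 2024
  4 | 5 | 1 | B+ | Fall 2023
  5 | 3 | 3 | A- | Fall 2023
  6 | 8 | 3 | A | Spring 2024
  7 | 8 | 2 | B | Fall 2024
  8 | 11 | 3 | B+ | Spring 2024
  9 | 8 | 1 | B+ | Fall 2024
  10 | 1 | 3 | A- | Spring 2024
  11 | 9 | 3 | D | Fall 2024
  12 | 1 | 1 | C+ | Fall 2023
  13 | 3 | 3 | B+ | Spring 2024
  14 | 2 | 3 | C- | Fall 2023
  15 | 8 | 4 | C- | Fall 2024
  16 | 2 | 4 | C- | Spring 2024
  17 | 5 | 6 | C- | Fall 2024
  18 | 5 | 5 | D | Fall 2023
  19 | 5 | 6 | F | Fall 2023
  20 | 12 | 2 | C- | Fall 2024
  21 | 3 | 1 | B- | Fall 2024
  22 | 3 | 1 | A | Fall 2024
SELECT p.name FROM courses p LEFT JOIN enrollments c ON c.course_id = p.id WHERE c.id IS NULL

Execution result:
(no rows)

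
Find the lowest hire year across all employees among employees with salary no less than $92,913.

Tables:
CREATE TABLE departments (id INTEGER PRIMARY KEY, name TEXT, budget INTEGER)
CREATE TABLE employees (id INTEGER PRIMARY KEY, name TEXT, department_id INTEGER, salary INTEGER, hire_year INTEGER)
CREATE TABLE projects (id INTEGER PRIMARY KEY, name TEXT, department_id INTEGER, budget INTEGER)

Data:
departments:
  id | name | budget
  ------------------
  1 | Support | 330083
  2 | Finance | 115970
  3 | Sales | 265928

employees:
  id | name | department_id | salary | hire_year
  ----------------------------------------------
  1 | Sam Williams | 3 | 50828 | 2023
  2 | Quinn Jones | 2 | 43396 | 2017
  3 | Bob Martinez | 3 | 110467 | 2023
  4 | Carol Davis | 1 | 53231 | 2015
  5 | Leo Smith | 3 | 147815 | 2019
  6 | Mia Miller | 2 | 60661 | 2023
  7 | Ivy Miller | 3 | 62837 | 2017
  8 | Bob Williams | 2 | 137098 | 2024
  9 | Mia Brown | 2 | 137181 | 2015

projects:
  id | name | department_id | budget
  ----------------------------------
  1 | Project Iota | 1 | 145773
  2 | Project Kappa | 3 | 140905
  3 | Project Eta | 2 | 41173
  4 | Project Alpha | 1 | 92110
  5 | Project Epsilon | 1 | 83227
SELECT MIN(hire_year) FROM employees WHERE salary >= 92913

Execution result:
2015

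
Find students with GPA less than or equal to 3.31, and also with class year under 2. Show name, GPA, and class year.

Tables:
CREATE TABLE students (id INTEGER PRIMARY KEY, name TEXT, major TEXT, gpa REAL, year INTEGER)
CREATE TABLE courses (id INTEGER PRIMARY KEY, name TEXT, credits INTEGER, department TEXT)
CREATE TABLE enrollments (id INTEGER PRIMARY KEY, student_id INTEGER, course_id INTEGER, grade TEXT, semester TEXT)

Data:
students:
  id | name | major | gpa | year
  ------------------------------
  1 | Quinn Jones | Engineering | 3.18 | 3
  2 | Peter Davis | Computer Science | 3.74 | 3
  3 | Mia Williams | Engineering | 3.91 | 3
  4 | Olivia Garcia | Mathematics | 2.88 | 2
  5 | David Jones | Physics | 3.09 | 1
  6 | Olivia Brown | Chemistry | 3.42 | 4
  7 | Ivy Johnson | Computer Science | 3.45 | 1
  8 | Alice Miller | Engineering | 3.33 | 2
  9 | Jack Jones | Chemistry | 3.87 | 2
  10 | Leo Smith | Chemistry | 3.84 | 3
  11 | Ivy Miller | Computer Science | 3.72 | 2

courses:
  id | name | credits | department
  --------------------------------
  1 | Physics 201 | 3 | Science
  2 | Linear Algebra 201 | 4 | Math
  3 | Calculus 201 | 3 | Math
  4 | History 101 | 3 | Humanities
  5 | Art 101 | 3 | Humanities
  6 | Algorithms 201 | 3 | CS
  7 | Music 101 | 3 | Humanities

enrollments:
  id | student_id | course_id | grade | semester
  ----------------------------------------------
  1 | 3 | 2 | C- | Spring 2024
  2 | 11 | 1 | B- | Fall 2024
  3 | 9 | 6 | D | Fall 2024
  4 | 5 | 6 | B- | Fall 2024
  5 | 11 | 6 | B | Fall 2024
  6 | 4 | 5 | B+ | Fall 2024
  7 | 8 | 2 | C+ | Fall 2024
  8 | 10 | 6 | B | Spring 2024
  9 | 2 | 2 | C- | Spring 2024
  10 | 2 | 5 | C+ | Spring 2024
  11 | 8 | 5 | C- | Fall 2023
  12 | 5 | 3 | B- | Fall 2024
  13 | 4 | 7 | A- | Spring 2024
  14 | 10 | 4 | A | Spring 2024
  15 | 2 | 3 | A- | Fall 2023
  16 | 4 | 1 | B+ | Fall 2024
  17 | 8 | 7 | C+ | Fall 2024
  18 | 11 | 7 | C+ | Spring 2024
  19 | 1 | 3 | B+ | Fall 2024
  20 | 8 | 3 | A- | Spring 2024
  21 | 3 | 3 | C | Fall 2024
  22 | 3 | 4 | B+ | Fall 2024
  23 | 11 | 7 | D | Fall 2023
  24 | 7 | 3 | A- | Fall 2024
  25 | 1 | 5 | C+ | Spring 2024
SELECT name, gpa, year FROM students WHERE gpa <= 3.31 AND year < 2

Execution result:
name | gpa | year
David Jones | 3.09 | 1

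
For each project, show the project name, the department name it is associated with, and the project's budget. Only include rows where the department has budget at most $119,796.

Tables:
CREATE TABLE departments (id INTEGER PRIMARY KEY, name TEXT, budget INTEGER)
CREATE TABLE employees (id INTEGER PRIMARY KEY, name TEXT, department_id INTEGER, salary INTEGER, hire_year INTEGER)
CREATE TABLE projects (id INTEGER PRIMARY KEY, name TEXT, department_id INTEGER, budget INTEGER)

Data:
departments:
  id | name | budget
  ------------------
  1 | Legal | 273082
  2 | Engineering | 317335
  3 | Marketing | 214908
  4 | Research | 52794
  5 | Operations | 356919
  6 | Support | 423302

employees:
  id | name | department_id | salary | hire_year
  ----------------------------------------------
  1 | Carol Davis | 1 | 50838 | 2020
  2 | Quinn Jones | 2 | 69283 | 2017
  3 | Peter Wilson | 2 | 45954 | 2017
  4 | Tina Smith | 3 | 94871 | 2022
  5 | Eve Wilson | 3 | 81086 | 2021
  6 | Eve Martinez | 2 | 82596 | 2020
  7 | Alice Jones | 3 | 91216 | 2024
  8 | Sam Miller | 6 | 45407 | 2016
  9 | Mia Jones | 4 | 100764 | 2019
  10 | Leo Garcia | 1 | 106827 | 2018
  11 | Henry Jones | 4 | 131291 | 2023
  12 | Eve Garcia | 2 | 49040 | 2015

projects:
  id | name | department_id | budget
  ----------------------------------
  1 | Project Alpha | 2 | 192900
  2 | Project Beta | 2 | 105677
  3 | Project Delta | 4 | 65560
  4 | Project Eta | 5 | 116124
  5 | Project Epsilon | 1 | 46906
SELECT c.name, p.name AS department, c.budget FROM projects c JOIN departments p ON c.department_id = p.id WHERE p.budget <= 119796

Execution result:
name | department | budget
Project Delta | Research | 65560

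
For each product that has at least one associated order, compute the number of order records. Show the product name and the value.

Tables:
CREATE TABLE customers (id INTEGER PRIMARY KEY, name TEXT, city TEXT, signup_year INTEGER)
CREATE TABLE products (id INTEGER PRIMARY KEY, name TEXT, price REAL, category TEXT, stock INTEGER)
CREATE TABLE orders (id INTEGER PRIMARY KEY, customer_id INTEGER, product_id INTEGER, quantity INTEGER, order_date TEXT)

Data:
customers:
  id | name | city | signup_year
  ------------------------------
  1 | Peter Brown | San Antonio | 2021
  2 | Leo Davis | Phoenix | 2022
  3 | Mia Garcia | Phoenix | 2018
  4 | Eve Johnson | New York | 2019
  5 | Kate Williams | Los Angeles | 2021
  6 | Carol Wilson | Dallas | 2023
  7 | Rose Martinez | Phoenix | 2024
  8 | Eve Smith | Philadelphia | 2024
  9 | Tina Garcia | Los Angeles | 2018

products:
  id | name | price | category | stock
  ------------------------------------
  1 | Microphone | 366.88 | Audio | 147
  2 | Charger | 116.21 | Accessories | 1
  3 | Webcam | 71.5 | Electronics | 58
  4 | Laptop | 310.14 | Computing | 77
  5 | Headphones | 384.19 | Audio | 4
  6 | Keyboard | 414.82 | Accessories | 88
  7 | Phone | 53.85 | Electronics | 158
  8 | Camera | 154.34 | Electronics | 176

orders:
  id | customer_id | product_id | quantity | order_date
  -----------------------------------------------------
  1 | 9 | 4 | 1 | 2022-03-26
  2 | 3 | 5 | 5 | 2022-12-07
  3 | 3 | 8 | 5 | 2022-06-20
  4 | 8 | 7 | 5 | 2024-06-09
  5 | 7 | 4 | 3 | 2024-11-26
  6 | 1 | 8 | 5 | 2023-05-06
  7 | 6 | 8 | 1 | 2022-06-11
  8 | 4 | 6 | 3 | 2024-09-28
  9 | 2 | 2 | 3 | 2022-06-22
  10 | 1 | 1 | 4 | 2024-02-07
SELECT p.name, COUNT(*) AS n FROM orders c JOIN products p ON c.product_id = p.id GROUP BY p.id, p.name

Execution result:
name | n
Microphone | 1
Charger | 1
Laptop | 2
Headphones | 1
Keyboard | 1
Phone | 1
Camera | 3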